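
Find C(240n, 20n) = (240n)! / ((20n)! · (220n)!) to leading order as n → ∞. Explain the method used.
C(240n, 20n) ~ (8916100448256/285311670611)^(20n) · sqrt(6/(11π·20n))

Write N = 20n. Apply Stirling to each factorial:
  (12N)! ~ sqrt(2π·12N) · (12N/e)^(12N),
  N! ~ sqrt(2π N) · (N/e)^N,
  (11N)! ~ sqrt(2π·11N) · (11N/e)^(11N).
The exponential factors combine to (12N)^(12N) / (N^N · (11N)^(11N)) = 12^(12N)/11^(11N) = (12^12/11^11)^N = (8916100448256/285311670611)^N.
The square-root prefactors combine to sqrt(2π·12N) / (sqrt(2π N)·sqrt(2π·11N)) = sqrt(12 / (2π·11·N)) = sqrt(6/(11π·20n)).
Substituting N = 20n: C(240n, 20n) ~ (8916100448256/285311670611)^(20n) · sqrt(6/(11π·20n)).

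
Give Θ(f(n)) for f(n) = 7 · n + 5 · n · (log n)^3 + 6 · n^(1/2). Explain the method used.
f(n) ∈ Θ(n · (log n)^3)

Compare the terms by growth order. For large n, n^a · (log n)^b dominates n^a' · (log n)^b' iff a > a', or (a = a' and b > b'). Ranking the 3 terms shows the dominant one is 5 · n · (log n)^3. Hence f(n) ∈ Θ(n · (log n)^3).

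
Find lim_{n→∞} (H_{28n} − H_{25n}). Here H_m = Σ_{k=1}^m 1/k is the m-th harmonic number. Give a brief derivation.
lim = ln(28/25)

Euler-Maclaurin gives H_m = ln m + γ + 1/(2m) + O(1/m^2). The γ and O(1/m) terms cancel in the difference:
  H_{28n} − H_{25n} = ln(28n) − ln(25n) + O(1/n) = ln(28/25) + O(1/n).
Hence the limit is ln(28/25).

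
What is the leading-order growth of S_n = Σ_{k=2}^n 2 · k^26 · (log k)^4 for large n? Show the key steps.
S_n ~ 2 · n^27 · (log n)^4 / 27

By integral comparison, S_n = ∫_1^n 2 · x^26 · (log x)^4 dx + O(n^26 · (log n)^4). For the integral, the leading term of ∫_1^n x^26 (log x)^4 dx is n^27/27 · (log n)^4 (by repeated integration by parts; each step lowers the log-exponent and produces a relatively O(1/log n) correction). Hence S_n ~ 2 · n^27 · (log n)^4 / 27.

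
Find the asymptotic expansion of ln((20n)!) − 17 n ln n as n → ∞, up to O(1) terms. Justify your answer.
ln((20n)!) − 17 n ln n = 3 n ln n + 20(ln 20 − 1) n + (1/2) ln(2π·20n) + O(1/n)

Stirling: ln((20n)!) = 20n ln(20n) − 20n + (1/2) ln(2π·20n) + O(1/n).
Expand 20n ln(20n) = 20n (ln n + ln 20) = 20n ln n + 20n ln 20.
Subtract 17n ln n: leading term is (20 − 17) n ln n = 3 n ln n. The next term is 20n ln 20 − 20n = 20(ln 20 − 1) n. Then the (1/2) ln(2π·20n) correction.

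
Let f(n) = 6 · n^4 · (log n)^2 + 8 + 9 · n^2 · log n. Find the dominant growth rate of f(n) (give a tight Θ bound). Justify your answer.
f(n) ∈ Θ(n^4 · (log n)^2)

Compare the terms by growth order. For large n, n^a · (log n)^b dominates n^a' · (log n)^b' iff a > a', or (a = a' and b > b'). Ranking the 3 terms shows the dominant one is 6 · n^4 · (log n)^2. Hence f(n) ∈ Θ(n^4 · (log n)^2).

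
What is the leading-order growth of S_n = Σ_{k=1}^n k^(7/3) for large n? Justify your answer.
S_n ~ (3/10) · n^(10/3)

Integral comparison: Σ_{k=1}^n k^(7/3) = ∫_0^n x^(7/3) dx + O(n^(7/3)). The integral is n^(1 + 7/3) / (1 + 7/3) = n^((7+3)/3) / ((7+3)/3) = (3/10) · n^(10/3).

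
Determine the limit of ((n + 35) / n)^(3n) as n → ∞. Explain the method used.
lim = e^105

Rewrite as (1 + 35/n)^(3n). By the standard limit (1 + x/n)^n → e^x, we have (1 + 35/n)^n → e^35, and raising to the 3rd power gives e^105.
More precisely, ln[(1 + 35/n)^(3n)] = 3n · ln(1 + 35/n) = 3n · (35/n + O(1/n^2)) = 105 + O(1/n) → 105.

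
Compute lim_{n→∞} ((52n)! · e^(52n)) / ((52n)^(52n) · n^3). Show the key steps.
lim = 0

Stirling: (52n)! ~ sqrt(2π·52n) · (52n/e)^(52n). Hence
  (52n)! · e^(52n) / (52n)^(52n) ~ sqrt(2π·52n).
Dividing by n^3: sqrt(2π·52n) / n^3 = sqrt(2π·52) · n^((1−6)/2), so the expression behaves like sqrt(2π·52) · n^((1−6)/2) → 0.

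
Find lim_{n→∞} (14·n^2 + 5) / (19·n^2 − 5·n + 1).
lim = 14/19

For large n the leading n^2 terms dominate both numerator and denominator. Dividing top and bottom by n^2, every other term tends to 0, leaving 14/19.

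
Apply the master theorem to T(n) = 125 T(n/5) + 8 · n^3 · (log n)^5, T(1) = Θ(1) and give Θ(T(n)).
T(n) = Θ(n^3 · (log n)^6)

Here log_5 125 = 3 and f(n) = 8 · n^3 · (log n)^5 = Θ(n^(log_5 125) · (log n)^5). This is the extended Case 2 of the master theorem (f matches the critical exponent up to log factors), giving T(n) = Θ(n^(log_5 125) · (log n)^(5+1)) = Θ(n^3 · (log n)^6).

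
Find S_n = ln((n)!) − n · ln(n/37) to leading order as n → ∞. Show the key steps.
S_n ~ n · (ln 37 − 1) + O(ln n)

Stirling: ln((n)!) = n ln(n) − n + O(ln n).
  S_n = n ln(n) − n − n ln(n/37) + O(ln n)
      = n ln(n) − n ln n + n ln 37 − n + O(ln n)
      = n ln 37 − n + O(ln n)
      = n (ln 37 − 1) + O(ln n).
Numerically ln(37) − 1 ≈ 2.6109.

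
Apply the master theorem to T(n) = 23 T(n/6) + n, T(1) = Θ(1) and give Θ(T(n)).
T(n) = Θ(n^(log_6 23))

Master theorem: compare f(n) = n to n^(log_6 23) where log_6 23 ≈ 1.750. Since 1 < log_6 23, we have f(n) = O(n^(log_6 23 − ε)) for some ε > 0 — Case 1. Hence T(n) = Θ(n^(log_6 23)).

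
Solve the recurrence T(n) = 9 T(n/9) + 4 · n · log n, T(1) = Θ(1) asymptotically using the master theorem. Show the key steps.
T(n) = Θ(n · (log n)^2)

Here log_9 9 = 1 and f(n) = 4 · n · log n = Θ(n^(log_9 9) · (log n)^1). This is the extended Case 2 of the master theorem (f matches the critical exponent up to log factors), giving T(n) = Θ(n^(log_9 9) · (log n)^(1+1)) = Θ(n · (log n)^2).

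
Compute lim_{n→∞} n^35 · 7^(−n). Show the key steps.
lim = 0

Exponentials with base > 1 dominate every fixed polynomial: for any fixed c, n^c / 7^n → 0 as n → ∞ (e.g. by the ratio test, or by writing 7^n = e^(n ln 7) and noting e^(n ln 7) / n^c → ∞). Hence n^35 · 7^(−n) = n^35 / 7^n → 0.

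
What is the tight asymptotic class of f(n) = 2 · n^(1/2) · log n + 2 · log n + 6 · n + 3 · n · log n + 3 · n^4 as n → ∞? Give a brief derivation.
f(n) ∈ Θ(n^4)

Compare the terms by growth order. For large n, n^a · (log n)^b dominates n^a' · (log n)^b' iff a > a', or (a = a' and b > b'). Ranking the 5 terms shows the dominant one is 3 · n^4. Hence f(n) ∈ Θ(n^4).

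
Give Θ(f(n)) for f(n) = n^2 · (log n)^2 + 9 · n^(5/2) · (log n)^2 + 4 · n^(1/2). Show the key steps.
f(n) ∈ Θ(n^(5/2) · (log n)^2)

Compare the terms by growth order. For large n, n^a · (log n)^b dominates n^a' · (log n)^b' iff a > a', or (a = a' and b > b'). Ranking the 3 terms shows the dominant one is 9 · n^(5/2) · (log n)^2. Hence f(n) ∈ Θ(n^(5/2) · (log n)^2).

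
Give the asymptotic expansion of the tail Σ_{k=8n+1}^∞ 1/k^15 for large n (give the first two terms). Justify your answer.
Σ_{k>8n} 1/k^15 = 1/(14 · (8n)^14) − 1/(2 · (8n)^15) + O(1/(8n)^16)

Compare to the integral: ∫_{8n}^∞ x^(−15) dx = [−x^(−14)/14]_{8n}^∞ = 1/((15−1)·(8n)^14). The Euler-Maclaurin correction adds −f(8n)/2 = −1/(2·(8n)^15). Euler-Maclaurin then gives
  Σ_{k>8n} 1/k^15 = ∫_{8n}^∞ dx/x^15 − 1/(2·(8n)^15) + O(1/(8n)^16).
(Equivalently this is ζ(15) − Σ_{k≤8n} 1/k^15.)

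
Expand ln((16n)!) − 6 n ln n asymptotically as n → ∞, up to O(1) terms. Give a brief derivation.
ln((16n)!) − 6 n ln n = 10 n ln n + 16(ln 16 − 1) n + (1/2) ln(2π·16n) + O(1/n)

Stirling: ln((16n)!) = 16n ln(16n) − 16n + (1/2) ln(2π·16n) + O(1/n).
Expand 16n ln(16n) = 16n (ln n + ln 16) = 16n ln n + 16n ln 16.
Subtract 6n ln n: leading term is (16 − 6) n ln n = 10 n ln n. The next term is 16n ln 16 − 16n = 16(ln 16 − 1) n. Then the (1/2) ln(2π·16n) correction.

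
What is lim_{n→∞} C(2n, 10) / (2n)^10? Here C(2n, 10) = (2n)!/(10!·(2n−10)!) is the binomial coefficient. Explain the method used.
lim = 1/10! = 1/3628800

With N = 2n → ∞: C(N, 10) / N^10 = [N(N−1)…(N−9)] / (10! · N^10) = (1/10!) · 1 · (1 − 1/(2n)) · … · (1 − 9/(2n)). Each factor → 1 as N → ∞, so the limit is 1/10! = 1/3628800.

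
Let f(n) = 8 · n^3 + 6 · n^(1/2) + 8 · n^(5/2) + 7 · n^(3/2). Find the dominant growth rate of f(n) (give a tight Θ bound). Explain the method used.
f(n) ∈ Θ(n^3)

Compare the terms by growth order. For large n, n^a · (log n)^b dominates n^a' · (log n)^b' iff a > a', or (a = a' and b > b'). Ranking the 4 terms shows the dominant one is 8 · n^3. Hence f(n) ∈ Θ(n^3).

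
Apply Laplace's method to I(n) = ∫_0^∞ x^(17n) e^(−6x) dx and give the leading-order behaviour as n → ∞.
I(n) ~ (sqrt(2π·17n) / 6) · (17n/(6e))^(17n)

Write the integrand as exp(17n ln x − 6x) and set f(x) = 17n ln x − 6x. Then f'(x) = 17n/x − 6 = 0 at x* = 17n/6, and f''(x*) = −17n/x*^2 = −6^2/(17n). Laplace's method (interior maximum) gives
  I(n) ~ e^(f(x*)) · sqrt(2π / |f''(x*)|)
        = exp(17n ln(17n/6) − 17n) · sqrt(2π · 17n / 6^2)
        = (17n/6)^(17n) e^(−17n) · sqrt(2π·17n) / 6
        = (sqrt(2π·17n) / 6) · (17n/(6e))^(17n).
This matches Γ(17n+1)/6^(17n+1) with Stirling applied to Γ.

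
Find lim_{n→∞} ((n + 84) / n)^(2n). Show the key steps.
lim = e^168

Rewrite as (1 + 84/n)^(2n). By the standard limit (1 + x/n)^n → e^x, we have (1 + 84/n)^n → e^84, and raising to the 2nd power gives e^168.
More precisely, ln[(1 + 84/n)^(2n)] = 2n · ln(1 + 84/n) = 2n · (84/n + O(1/n^2)) = 168 + O(1/n) → 168.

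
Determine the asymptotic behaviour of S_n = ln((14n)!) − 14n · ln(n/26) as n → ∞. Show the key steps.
S_n ~ 14n · (ln 364 − 1) + O(ln n)

Stirling: ln((14n)!) = 14n ln(14n) − 14n + O(ln n).
  S_n = 14n ln(14n) − 14n − 14n ln(n/26) + O(ln n)
      = 14n ln(14n) − 14n ln n + 14n ln 26 − 14n + O(ln n)
      = 14n ln 14 + 14n ln 26 − 14n + O(ln n)
      = 14n (ln 364 − 1) + O(ln n).
Numerically ln(364) − 1 ≈ 4.8972.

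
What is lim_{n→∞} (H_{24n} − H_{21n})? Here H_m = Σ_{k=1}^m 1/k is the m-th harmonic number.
lim = ln(24/21) = ln(8/7)

Euler-Maclaurin gives H_m = ln m + γ + 1/(2m) + O(1/m^2). The γ and O(1/m) terms cancel in the difference:
  H_{24n} − H_{21n} = ln(24n) − ln(21n) + O(1/n) = ln(24/21) + O(1/n).
Hence the limit is ln(24/21) = ln(8/7).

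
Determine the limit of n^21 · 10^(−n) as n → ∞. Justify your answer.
lim = 0

Exponentials with base > 1 dominate every fixed polynomial: for any fixed c, n^c / 10^n → 0 as n → ∞ (e.g. by the ratio test, or by writing 10^n = e^(n ln 10) and noting e^(n ln 10) / n^c → ∞). Hence n^21 · 10^(−n) = n^21 / 10^n → 0.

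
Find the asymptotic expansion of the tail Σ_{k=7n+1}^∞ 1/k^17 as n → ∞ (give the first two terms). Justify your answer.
Σ_{k>7n} 1/k^17 = 1/(16 · (7n)^16) − 1/(2 · (7n)^17) + O(1/(7n)^18)

Compare to the integral: ∫_{7n}^∞ x^(−17) dx = [−x^(−16)/16]_{7n}^∞ = 1/((17−1)·(7n)^16). The Euler-Maclaurin correction adds −f(7n)/2 = −1/(2·(7n)^17). Euler-Maclaurin then gives
  Σ_{k>7n} 1/k^17 = ∫_{7n}^∞ dx/x^17 − 1/(2·(7n)^17) + O(1/(7n)^18).
(Equivalently this is ζ(17) − Σ_{k≤7n} 1/k^17.)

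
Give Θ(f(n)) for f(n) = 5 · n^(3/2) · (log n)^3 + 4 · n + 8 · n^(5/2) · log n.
f(n) ∈ Θ(n^(5/2) · log n)

Compare the terms by growth order. For large n, n^a · (log n)^b dominates n^a' · (log n)^b' iff a > a', or (a = a' and b > b'). Ranking the 3 terms shows the dominant one is 8 · n^(5/2) · log n. Hence f(n) ∈ Θ(n^(5/2) · log n).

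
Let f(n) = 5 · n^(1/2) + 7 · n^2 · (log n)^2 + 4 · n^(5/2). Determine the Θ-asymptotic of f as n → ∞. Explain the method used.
f(n) ∈ Θ(n^(5/2))

Compare the terms by growth order. For large n, n^a · (log n)^b dominates n^a' · (log n)^b' iff a > a', or (a = a' and b > b'). Ranking the 3 terms shows the dominant one is 4 · n^(5/2). Hence f(n) ∈ Θ(n^(5/2)).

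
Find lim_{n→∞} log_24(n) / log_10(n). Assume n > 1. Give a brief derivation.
lim = ln(10) / ln(24) = log_24(10)

Change of base: log_24(n) = ln n / ln 24 and log_10(n) = ln n / ln 10. The ratio is (ln n / ln 24) · (ln 10 / ln n) = ln 10 / ln 24, a constant independent of n. So the limit is ln 10 / ln 24 = log_24(10).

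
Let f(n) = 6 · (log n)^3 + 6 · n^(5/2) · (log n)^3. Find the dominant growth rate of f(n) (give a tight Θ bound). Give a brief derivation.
f(n) ∈ Θ(n^(5/2) · (log n)^3)

Compare the terms by growth order. For large n, n^a · (log n)^b dominates n^a' · (log n)^b' iff a > a', or (a = a' and b > b'). Ranking the 2 terms shows the dominant one is 6 · n^(5/2) · (log n)^3. Hence f(n) ∈ Θ(n^(5/2) · (log n)^3).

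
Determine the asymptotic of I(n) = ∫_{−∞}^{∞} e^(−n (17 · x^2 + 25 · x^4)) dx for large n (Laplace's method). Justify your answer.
I(n) ~ sqrt(π/(17n))

φ(x) = 17 · x^2 + 25 · x^4 has its unique global minimum at x* = 0 (since φ'(x) = 34x + 100x^3 = 0 only at x = 0 for real x with both coefficients positive, and φ → ∞ as |x| → ∞). At x* = 0, φ(0) = 0 and φ''(0) = 34. Laplace's method then gives
  I(n) ~ sqrt(2π / (n · φ''(0))) · e^(−n φ(0)) = sqrt(2π / (34n)) = sqrt(π/(17n)).
The 25 · x^4 term contributes only at subleading order (an O(1/n) relative correction).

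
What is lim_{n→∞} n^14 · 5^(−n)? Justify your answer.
lim = 0

Exponentials with base > 1 dominate every fixed polynomial: for any fixed c, n^c / 5^n → 0 as n → ∞ (e.g. by the ratio test, or by writing 5^n = e^(n ln 5) and noting e^(n ln 5) / n^c → ∞). Hence n^14 · 5^(−n) = n^14 / 5^n → 0.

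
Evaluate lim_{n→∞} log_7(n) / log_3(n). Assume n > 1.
lim = ln(3) / ln(7) = log_7(3)

Change of base: log_7(n) = ln n / ln 7 and log_3(n) = ln n / ln 3. The ratio is (ln n / ln 7) · (ln 3 / ln n) = ln 3 / ln 7, a constant independent of n. So the limit is ln 3 / ln 7 = log_7(3).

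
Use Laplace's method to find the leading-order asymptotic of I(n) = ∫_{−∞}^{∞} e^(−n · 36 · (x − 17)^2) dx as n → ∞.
I(n) = sqrt(π/(36n))

Here φ(x) = 36 · (x − 17)^2 has its unique minimum at x* = 17 with φ(x*) = 0 and φ''(x*) = 72. Laplace's method gives
  I(n) ~ e^(−n φ(x*)) · sqrt(2π / (n · φ''(x*))) = sqrt(2π / (72n)) = sqrt(π/(36n)).
This is exact: substituting u = (x − 17)·sqrt(36n) gives I(n) = (1/sqrt(36n)) ∫_{−∞}^{∞} e^(−u^2) du = sqrt(π/(36n)).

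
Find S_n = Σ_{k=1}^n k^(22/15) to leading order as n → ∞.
S_n ~ (15/37) · n^(37/15)

Integral comparison: Σ_{k=1}^n k^(22/15) = ∫_0^n x^(22/15) dx + O(n^(22/15)). The integral is n^(1 + 22/15) / (1 + 22/15) = n^((22+15)/15) / ((22+15)/15) = (15/37) · n^(37/15).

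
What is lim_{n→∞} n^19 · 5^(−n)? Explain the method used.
lim = 0

Exponentials with base > 1 dominate every fixed polynomial: for any fixed c, n^c / 5^n → 0 as n → ∞ (e.g. by the ratio test, or by writing 5^n = e^(n ln 5) and noting e^(n ln 5) / n^c → ∞). Hence n^19 · 5^(−n) = n^19 / 5^n → 0.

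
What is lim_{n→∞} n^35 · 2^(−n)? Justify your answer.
lim = 0

Exponentials with base > 1 dominate every fixed polynomial: for any fixed c, n^c / 2^n → 0 as n → ∞ (e.g. by the ratio test, or by writing 2^n = e^(n ln 2) and noting e^(n ln 2) / n^c → ∞). Hence n^35 · 2^(−n) = n^35 / 2^n → 0.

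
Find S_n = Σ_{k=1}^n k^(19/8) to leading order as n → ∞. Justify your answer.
S_n ~ (8/27) · n^(27/8)

Integral comparison: Σ_{k=1}^n k^(19/8) = ∫_0^n x^(19/8) dx + O(n^(19/8)). The integral is n^(1 + 19/8) / (1 + 19/8) = n^((19+8)/8) / ((19+8)/8) = (8/27) · n^(27/8).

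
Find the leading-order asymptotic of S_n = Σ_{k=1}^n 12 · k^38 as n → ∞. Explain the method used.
S_n ~ 4 · n^39 / 13

By integral comparison (Euler-Maclaurin), Σ_{k=1}^n 12 · k^38 = 12 · ∫_0^n x^38 dx + O(n^38) = 12 · n^39/39 = 4 · n^39 / 13 + O(n^38). (Equivalently, Faulhaber's formula gives the same leading term.)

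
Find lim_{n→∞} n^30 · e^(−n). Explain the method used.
lim = 0

Exponentials with base > 1 dominate every fixed polynomial: for any fixed c, n^c / e^n → 0 as n → ∞ (e.g. by the ratio test, or since e^n grows faster than any power of n). Hence n^30 · e^(−n) = n^30 / e^n → 0.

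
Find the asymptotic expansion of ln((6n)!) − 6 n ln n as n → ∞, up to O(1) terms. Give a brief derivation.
ln((6n)!) − 6 n ln n = 6(ln 6 − 1) n + (1/2) ln(2π·6n) + O(1/n)

Stirling: ln((6n)!) = 6n ln(6n) − 6n + (1/2) ln(2π·6n) + O(1/n).
Since 6n ln(6n) = 6n ln n + 6n ln 6, subtracting 6n ln n cancels the n ln n term exactly. What remains is 6(ln 6 − 1) n + (1/2) ln(2π·6n) + O(1/n).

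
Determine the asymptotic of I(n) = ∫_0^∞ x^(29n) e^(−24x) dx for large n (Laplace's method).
I(n) ~ (sqrt(2π·29n) / 24) · (29n/(24e))^(29n)

Write the integrand as exp(29n ln x − 24x) and set f(x) = 29n ln x − 24x. Then f'(x) = 29n/x − 24 = 0 at x* = 29n/24, and f''(x*) = −29n/x*^2 = −24^2/(29n). Laplace's method (interior maximum) gives
  I(n) ~ e^(f(x*)) · sqrt(2π / |f''(x*)|)
        = exp(29n ln(29n/24) − 29n) · sqrt(2π · 29n / 24^2)
        = (29n/24)^(29n) e^(−29n) · sqrt(2π·29n) / 24
        = (sqrt(2π·29n) / 24) · (29n/(24e))^(29n).
This matches Γ(29n+1)/24^(29n+1) with Stirling applied to Γ.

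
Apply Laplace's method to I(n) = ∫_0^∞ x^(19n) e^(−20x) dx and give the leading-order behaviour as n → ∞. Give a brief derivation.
I(n) ~ (sqrt(2π·19n) / 20) · (19n/(20e))^(19n)

Write the integrand as exp(19n ln x − 20x) and set f(x) = 19n ln x − 20x. Then f'(x) = 19n/x − 20 = 0 at x* = 19n/20, and f''(x*) = −19n/x*^2 = −20^2/(19n). Laplace's method (interior maximum) gives
  I(n) ~ e^(f(x*)) · sqrt(2π / |f''(x*)|)
        = exp(19n ln(19n/20) − 19n) · sqrt(2π · 19n / 20^2)
        = (19n/20)^(19n) e^(−19n) · sqrt(2π·19n) / 20
        = (sqrt(2π·19n) / 20) · (19n/(20e))^(19n).
This matches Γ(19n+1)/20^(19n+1) with Stirling applied to Γ.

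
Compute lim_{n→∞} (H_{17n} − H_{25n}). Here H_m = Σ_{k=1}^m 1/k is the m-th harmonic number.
lim = ln(17/25)

Euler-Maclaurin gives H_m = ln m + γ + 1/(2m) + O(1/m^2). The γ and O(1/m) terms cancel in the difference:
  H_{17n} − H_{25n} = ln(17n) − ln(25n) + O(1/n) = ln(17/25) + O(1/n).
Hence the limit is ln(17/25).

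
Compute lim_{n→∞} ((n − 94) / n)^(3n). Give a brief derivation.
lim = e^(−282)

Rewrite as (1 − 94/n)^(3n). By the standard limit (1 + x/n)^n → e^x, we have (1 − 94/n)^n → e^(−94), and raising to the 3rd power gives e^(−282).
More precisely, ln[(1 − 94/n)^(3n)] = 3n · ln(1 − 94/n) = 3n · (-94/n + O(1/n^2)) = -282 + O(1/n) → -282.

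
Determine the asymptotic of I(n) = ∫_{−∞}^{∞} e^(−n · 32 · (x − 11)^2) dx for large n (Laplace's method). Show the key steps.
I(n) = sqrt(π/(32n))

Here φ(x) = 32 · (x − 11)^2 has its unique minimum at x* = 11 with φ(x*) = 0 and φ''(x*) = 64. Laplace's method gives
  I(n) ~ e^(−n φ(x*)) · sqrt(2π / (n · φ''(x*))) = sqrt(2π / (64n)) = sqrt(π/(32n)).
This is exact: substituting u = (x − 11)·sqrt(32n) gives I(n) = (1/sqrt(32n)) ∫_{−∞}^{∞} e^(−u^2) du = sqrt(π/(32n)).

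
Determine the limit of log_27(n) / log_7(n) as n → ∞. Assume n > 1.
lim = ln(7) / ln(27) = log_27(7)

Change of base: log_27(n) = ln n / ln 27 and log_7(n) = ln n / ln 7. The ratio is (ln n / ln 27) · (ln 7 / ln n) = ln 7 / ln 27, a constant independent of n. So the limit is ln 7 / ln 27 = log_27(7).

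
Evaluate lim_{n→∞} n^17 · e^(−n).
lim = 0

Exponentials with base > 1 dominate every fixed polynomial: for any fixed c, n^c / e^n → 0 as n → ∞ (e.g. by the ratio test, or since e^n grows faster than any power of n). Hence n^17 · e^(−n) = n^17 / e^n → 0.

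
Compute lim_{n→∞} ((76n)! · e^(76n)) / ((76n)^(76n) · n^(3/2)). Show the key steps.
lim = 0

Stirling: (76n)! ~ sqrt(2π·76n) · (76n/e)^(76n). Hence
  (76n)! · e^(76n) / (76n)^(76n) ~ sqrt(2π·76n).
Dividing by n^(3/2): sqrt(2π·76n) / n^(3/2) = sqrt(2π·76) · n^((1−3)/2), so the expression behaves like sqrt(2π·76) · n^((1−3)/2) → 0.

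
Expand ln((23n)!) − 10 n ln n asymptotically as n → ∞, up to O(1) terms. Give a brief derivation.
ln((23n)!) − 10 n ln n = 13 n ln n + 23(ln 23 − 1) n + (1/2) ln(2π·23n) + O(1/n)

Stirling: ln((23n)!) = 23n ln(23n) − 23n + (1/2) ln(2π·23n) + O(1/n).
Expand 23n ln(23n) = 23n (ln n + ln 23) = 23n ln n + 23n ln 23.
Subtract 10n ln n: leading term is (23 − 10) n ln n = 13 n ln n. The next term is 23n ln 23 − 23n = 23(ln 23 − 1) n. Then the (1/2) ln(2π·23n) correction.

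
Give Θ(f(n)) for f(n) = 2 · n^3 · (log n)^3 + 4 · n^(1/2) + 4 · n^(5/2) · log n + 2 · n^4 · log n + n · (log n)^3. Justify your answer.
f(n) ∈ Θ(n^4 · log n)

Compare the terms by growth order. For large n, n^a · (log n)^b dominates n^a' · (log n)^b' iff a > a', or (a = a' and b > b'). Ranking the 5 terms shows the dominant one is 2 · n^4 · log n. Hence f(n) ∈ Θ(n^4 · log n).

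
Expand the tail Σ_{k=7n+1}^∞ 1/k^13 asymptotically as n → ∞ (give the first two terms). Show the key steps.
Σ_{k>7n} 1/k^13 = 1/(12 · (7n)^12) − 1/(2 · (7n)^13) + O(1/(7n)^14)

Compare to the integral: ∫_{7n}^∞ x^(−13) dx = [−x^(−12)/12]_{7n}^∞ = 1/((13−1)·(7n)^12). The Euler-Maclaurin correction adds −f(7n)/2 = −1/(2·(7n)^13). Euler-Maclaurin then gives
  Σ_{k>7n} 1/k^13 = ∫_{7n}^∞ dx/x^13 − 1/(2·(7n)^13) + O(1/(7n)^14).
(Equivalently this is ζ(13) − Σ_{k≤7n} 1/k^13.)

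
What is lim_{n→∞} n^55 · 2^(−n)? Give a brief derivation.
lim = 0

Exponentials with base > 1 dominate every fixed polynomial: for any fixed c, n^c / 2^n → 0 as n → ∞ (e.g. by the ratio test, or by writing 2^n = e^(n ln 2) and noting e^(n ln 2) / n^c → ∞). Hence n^55 · 2^(−n) = n^55 / 2^n → 0.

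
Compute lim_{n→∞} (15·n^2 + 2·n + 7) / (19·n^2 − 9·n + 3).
lim = 15/19

For large n the leading n^2 terms dominate both numerator and denominator. Dividing top and bottom by n^2, every other term tends to 0, leaving 15/19.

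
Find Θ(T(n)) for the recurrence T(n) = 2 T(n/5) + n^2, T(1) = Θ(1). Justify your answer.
T(n) = Θ(n^2)

log_5 2 ≈ 0.431. f(n) = n^2 dominates n^(log_5 2) since 2 > 0.431, and the regularity condition a·f(n/b) = 2·(n/5)^2 = (2/25)·n^2 ≤ c·f(n) holds with c = 2/25 ≈ 0.08 < 1. So this is Case 3: T(n) = Θ(f(n)) = Θ(n^2).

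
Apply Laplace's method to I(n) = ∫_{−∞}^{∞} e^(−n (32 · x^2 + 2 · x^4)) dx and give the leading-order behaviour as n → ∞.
I(n) ~ sqrt(π/(32n))

φ(x) = 32 · x^2 + 2 · x^4 has its unique global minimum at x* = 0 (since φ'(x) = 64x + 8x^3 = 0 only at x = 0 for real x with both coefficients positive, and φ → ∞ as |x| → ∞). At x* = 0, φ(0) = 0 and φ''(0) = 64. Laplace's method then gives
  I(n) ~ sqrt(2π / (n · φ''(0))) · e^(−n φ(0)) = sqrt(2π / (64n)) = sqrt(π/(32n)).
The 2 · x^4 term contributes only at subleading order (an O(1/n) relative correction).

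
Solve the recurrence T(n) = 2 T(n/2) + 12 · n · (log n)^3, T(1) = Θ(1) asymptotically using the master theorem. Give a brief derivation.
T(n) = Θ(n · (log n)^4)

Here log_2 2 = 1 and f(n) = 12 · n · (log n)^3 = Θ(n^(log_2 2) · (log n)^3). This is the extended Case 2 of the master theorem (f matches the critical exponent up to log factors), giving T(n) = Θ(n^(log_2 2) · (log n)^(3+1)) = Θ(n · (log n)^4).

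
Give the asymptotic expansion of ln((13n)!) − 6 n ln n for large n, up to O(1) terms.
ln((13n)!) − 6 n ln n = 7 n ln n + 13(ln 13 − 1) n + (1/2) ln(2π·13n) + O(1/n)

Stirling: ln((13n)!) = 13n ln(13n) − 13n + (1/2) ln(2π·13n) + O(1/n).
Expand 13n ln(13n) = 13n (ln n + ln 13) = 13n ln n + 13n ln 13.
Subtract 6n ln n: leading term is (13 − 6) n ln n = 7 n ln n. The next term is 13n ln 13 − 13n = 13(ln 13 − 1) n. Then the (1/2) ln(2π·13n) correction.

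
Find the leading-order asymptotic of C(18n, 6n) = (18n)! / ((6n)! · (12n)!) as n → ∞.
C(18n, 6n) ~ (27/4)^(6n) · sqrt(3/(4π·6n))

Write N = 6n. Apply Stirling to each factorial:
  (3N)! ~ sqrt(2π·3N) · (3N/e)^(3N),
  N! ~ sqrt(2π N) · (N/e)^N,
  (2N)! ~ sqrt(2π·2N) · (2N/e)^(2N).
The exponential factors combine to (3N)^(3N) / (N^N · (2N)^(2N)) = 3^(3N)/2^(2N) = (3^3/2^2)^N = (27/4)^N.
The square-root prefactors combine to sqrt(2π·3N) / (sqrt(2π N)·sqrt(2π·2N)) = sqrt(3 / (2π·2·N)) = sqrt(3/(4π·6n)).
Substituting N = 6n: C(18n, 6n) ~ (27/4)^(6n) · sqrt(3/(4π·6n)).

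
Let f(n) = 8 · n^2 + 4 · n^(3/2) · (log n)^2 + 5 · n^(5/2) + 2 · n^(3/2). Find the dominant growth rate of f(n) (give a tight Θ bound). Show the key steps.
f(n) ∈ Θ(n^(5/2))

Compare the terms by growth order. For large n, n^a · (log n)^b dominates n^a' · (log n)^b' iff a > a', or (a = a' and b > b'). Ranking the 4 terms shows the dominant one is 5 · n^(5/2). Hence f(n) ∈ Θ(n^(5/2)).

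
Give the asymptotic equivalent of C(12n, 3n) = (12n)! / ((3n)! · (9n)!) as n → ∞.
C(12n, 3n) ~ (256/27)^(3n) · sqrt(2/(3π·3n))

Write N = 3n. Apply Stirling to each factorial:
  (4N)! ~ sqrt(2π·4N) · (4N/e)^(4N),
  N! ~ sqrt(2π N) · (N/e)^N,
  (3N)! ~ sqrt(2π·3N) · (3N/e)^(3N).
The exponential factors combine to (4N)^(4N) / (N^N · (3N)^(3N)) = 4^(4N)/3^(3N) = (4^4/3^3)^N = (256/27)^N.
The square-root prefactors combine to sqrt(2π·4N) / (sqrt(2π N)·sqrt(2π·3N)) = sqrt(4 / (2π·3·N)) = sqrt(2/(3π·3n)).
Substituting N = 3n: C(12n, 3n) ~ (256/27)^(3n) · sqrt(2/(3π·3n)).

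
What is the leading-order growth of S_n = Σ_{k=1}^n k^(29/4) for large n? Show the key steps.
S_n ~ (4/33) · n^(33/4)

Integral comparison: Σ_{k=1}^n k^(29/4) = ∫_0^n x^(29/4) dx + O(n^(29/4)). The integral is n^(1 + 29/4) / (1 + 29/4) = n^((29+4)/4) / ((29+4)/4) = (4/33) · n^(33/4).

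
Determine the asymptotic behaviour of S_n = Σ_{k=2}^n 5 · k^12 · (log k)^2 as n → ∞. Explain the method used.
S_n ~ 5 · n^13 · (log n)^2 / 13

By integral comparison, S_n = ∫_1^n 5 · x^12 · (log x)^2 dx + O(n^12 · (log n)^2). For the integral, the leading term of ∫_1^n x^12 (log x)^2 dx is n^13/13 · (log n)^2 (by repeated integration by parts; each step lowers the log-exponent and produces a relatively O(1/log n) correction). Hence S_n ~ 5 · n^13 · (log n)^2 / 13.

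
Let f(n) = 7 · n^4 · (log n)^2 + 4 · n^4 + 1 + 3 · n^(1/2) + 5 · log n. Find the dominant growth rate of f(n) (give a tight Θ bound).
f(n) ∈ Θ(n^4 · (log n)^2)

Compare the terms by growth order. For large n, n^a · (log n)^b dominates n^a' · (log n)^b' iff a > a', or (a = a' and b > b'). Ranking the 5 terms shows the dominant one is 7 · n^4 · (log n)^2. Hence f(n) ∈ Θ(n^4 · (log n)^2).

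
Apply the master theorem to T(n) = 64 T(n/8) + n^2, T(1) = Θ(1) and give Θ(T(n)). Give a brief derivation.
T(n) = Θ(n^2 log n)

log_8 64 = 2, and f(n) = n^2 = Θ(n^(log_8 64)). This is Case 2 of the master theorem: T(n) = Θ(f(n) · log n) = Θ(n^2 log n).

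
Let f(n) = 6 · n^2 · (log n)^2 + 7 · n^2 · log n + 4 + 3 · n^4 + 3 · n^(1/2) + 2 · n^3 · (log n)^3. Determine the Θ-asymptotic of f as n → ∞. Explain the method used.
f(n) ∈ Θ(n^4)

Compare the terms by growth order. For large n, n^a · (log n)^b dominates n^a' · (log n)^b' iff a > a', or (a = a' and b > b'). Ranking the 6 terms shows the dominant one is 3 · n^4. Hence f(n) ∈ Θ(n^4).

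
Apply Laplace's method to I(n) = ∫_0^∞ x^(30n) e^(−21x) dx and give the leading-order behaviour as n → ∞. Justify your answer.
I(n) ~ (sqrt(2π·30n) / 21) · (30n/(21e))^(30n)

Write the integrand as exp(30n ln x − 21x) and set f(x) = 30n ln x − 21x. Then f'(x) = 30n/x − 21 = 0 at x* = 30n/21, and f''(x*) = −30n/x*^2 = −21^2/(30n). Laplace's method (interior maximum) gives
  I(n) ~ e^(f(x*)) · sqrt(2π / |f''(x*)|)
        = exp(30n ln(30n/21) − 30n) · sqrt(2π · 30n / 21^2)
        = (30n/21)^(30n) e^(−30n) · sqrt(2π·30n) / 21
        = (sqrt(2π·30n) / 21) · (30n/(21e))^(30n).
This matches Γ(30n+1)/21^(30n+1) with Stirling applied to Γ.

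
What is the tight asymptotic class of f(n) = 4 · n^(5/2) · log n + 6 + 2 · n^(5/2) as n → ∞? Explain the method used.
f(n) ∈ Θ(n^(5/2) · log n)

Compare the terms by growth order. For large n, n^a · (log n)^b dominates n^a' · (log n)^b' iff a > a', or (a = a' and b > b'). Ranking the 3 terms shows the dominant one is 4 · n^(5/2) · log n. Hence f(n) ∈ Θ(n^(5/2) · log n).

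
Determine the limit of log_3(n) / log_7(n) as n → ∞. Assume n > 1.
lim = ln(7) / ln(3) = log_3(7)

Change of base: log_3(n) = ln n / ln 3 and log_7(n) = ln n / ln 7. The ratio is (ln n / ln 3) · (ln 7 / ln n) = ln 7 / ln 3, a constant independent of n. So the limit is ln 7 / ln 3 = log_3(7).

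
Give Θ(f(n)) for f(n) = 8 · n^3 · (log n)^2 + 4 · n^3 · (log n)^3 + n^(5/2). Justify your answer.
f(n) ∈ Θ(n^3 · (log n)^3)

Compare the terms by growth order. For large n, n^a · (log n)^b dominates n^a' · (log n)^b' iff a > a', or (a = a' and b > b'). Ranking the 3 terms shows the dominant one is 4 · n^3 · (log n)^3. Hence f(n) ∈ Θ(n^3 · (log n)^3).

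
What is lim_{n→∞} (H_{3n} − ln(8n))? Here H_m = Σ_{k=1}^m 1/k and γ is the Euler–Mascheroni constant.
lim = ln(3/8) + γ

By Euler-Maclaurin, H_m = ln m + γ + O(1/m). So
  H_{3n} − ln(8n) = ln(3n) + γ − ln(8n) + O(1/n)
                       = ln(3/8) + γ + O(1/n).
Hence the limit is ln(3/8) + γ.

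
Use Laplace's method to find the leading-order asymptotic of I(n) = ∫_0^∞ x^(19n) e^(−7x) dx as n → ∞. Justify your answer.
I(n) ~ (sqrt(2π·19n) / 7) · (19n/(7e))^(19n)

Write the integrand as exp(19n ln x − 7x) and set f(x) = 19n ln x − 7x. Then f'(x) = 19n/x − 7 = 0 at x* = 19n/7, and f''(x*) = −19n/x*^2 = −7^2/(19n). Laplace's method (interior maximum) gives
  I(n) ~ e^(f(x*)) · sqrt(2π / |f''(x*)|)
        = exp(19n ln(19n/7) − 19n) · sqrt(2π · 19n / 7^2)
        = (19n/7)^(19n) e^(−19n) · sqrt(2π·19n) / 7
        = (sqrt(2π·19n) / 7) · (19n/(7e))^(19n).
This matches Γ(19n+1)/7^(19n+1) with Stirling applied to Γ.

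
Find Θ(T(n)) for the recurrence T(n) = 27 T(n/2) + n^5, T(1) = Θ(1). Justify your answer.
T(n) = Θ(n^5)

log_2 27 ≈ 4.755. f(n) = n^5 dominates n^(log_2 27) since 5 > 4.755, and the regularity condition a·f(n/b) = 27·(n/2)^5 = (27/32)·n^5 ≤ c·f(n) holds with c = 27/32 ≈ 0.844 < 1. So this is Case 3: T(n) = Θ(f(n)) = Θ(n^5).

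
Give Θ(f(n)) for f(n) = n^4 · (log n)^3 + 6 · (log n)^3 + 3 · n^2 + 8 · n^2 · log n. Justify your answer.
f(n) ∈ Θ(n^4 · (log n)^3)

Compare the terms by growth order. For large n, n^a · (log n)^b dominates n^a' · (log n)^b' iff a > a', or (a = a' and b > b'). Ranking the 4 terms shows the dominant one is n^4 · (log n)^3. Hence f(n) ∈ Θ(n^4 · (log n)^3).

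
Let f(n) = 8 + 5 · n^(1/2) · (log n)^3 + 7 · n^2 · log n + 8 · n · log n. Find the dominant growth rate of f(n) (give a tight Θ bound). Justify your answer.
f(n) ∈ Θ(n^2 · log n)

Compare the terms by growth order. For large n, n^a · (log n)^b dominates n^a' · (log n)^b' iff a > a', or (a = a' and b > b'). Ranking the 4 terms shows the dominant one is 7 · n^2 · log n. Hence f(n) ∈ Θ(n^2 · log n).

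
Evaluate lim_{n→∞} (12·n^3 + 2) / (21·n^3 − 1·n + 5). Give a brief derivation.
lim = 12/21 = 4/7

For large n the leading n^3 terms dominate both numerator and denominator. Dividing top and bottom by n^3, every other term tends to 0, leaving 12/21 = 4/7.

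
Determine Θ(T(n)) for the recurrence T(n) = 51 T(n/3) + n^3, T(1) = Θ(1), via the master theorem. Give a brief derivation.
T(n) = Θ(n^(log_3 51))

Master theorem: compare f(n) = n^3 to n^(log_3 51) where log_3 51 ≈ 3.579. Since 3 < log_3 51, we have f(n) = O(n^(log_3 51 − ε)) for some ε > 0 — Case 1. Hence T(n) = Θ(n^(log_3 51)).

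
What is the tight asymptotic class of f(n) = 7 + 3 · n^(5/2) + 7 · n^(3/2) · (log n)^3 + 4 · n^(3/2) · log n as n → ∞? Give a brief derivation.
f(n) ∈ Θ(n^(5/2))

Compare the terms by growth order. For large n, n^a · (log n)^b dominates n^a' · (log n)^b' iff a > a', or (a = a' and b > b'). Ranking the 4 terms shows the dominant one is 3 · n^(5/2). Hence f(n) ∈ Θ(n^(5/2)).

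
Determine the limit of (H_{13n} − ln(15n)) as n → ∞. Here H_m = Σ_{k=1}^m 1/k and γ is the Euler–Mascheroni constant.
lim = ln(13/15) + γ

By Euler-Maclaurin, H_m = ln m + γ + O(1/m). So
  H_{13n} − ln(15n) = ln(13n) + γ − ln(15n) + O(1/n)
                       = ln(13/15) + γ + O(1/n).
Hence the limit is ln(13/15) + γ.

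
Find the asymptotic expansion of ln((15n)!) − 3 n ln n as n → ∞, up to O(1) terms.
ln((15n)!) − 3 n ln n = 12 n ln n + 15(ln 15 − 1) n + (1/2) ln(2π·15n) + O(1/n)

Stirling: ln((15n)!) = 15n ln(15n) − 15n + (1/2) ln(2π·15n) + O(1/n).
Expand 15n ln(15n) = 15n (ln n + ln 15) = 15n ln n + 15n ln 15.
Subtract 3n ln n: leading term is (15 − 3) n ln n = 12 n ln n. The next term is 15n ln 15 − 15n = 15(ln 15 − 1) n. Then the (1/2) ln(2π·15n) correction.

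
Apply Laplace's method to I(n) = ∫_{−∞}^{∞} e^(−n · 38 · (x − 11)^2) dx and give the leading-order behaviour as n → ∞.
I(n) = sqrt(π/(38n))

Here φ(x) = 38 · (x − 11)^2 has its unique minimum at x* = 11 with φ(x*) = 0 and φ''(x*) = 76. Laplace's method gives
  I(n) ~ e^(−n φ(x*)) · sqrt(2π / (n · φ''(x*))) = sqrt(2π / (76n)) = sqrt(π/(38n)).
This is exact: substituting u = (x − 11)·sqrt(38n) gives I(n) = (1/sqrt(38n)) ∫_{−∞}^{∞} e^(−u^2) du = sqrt(π/(38n)).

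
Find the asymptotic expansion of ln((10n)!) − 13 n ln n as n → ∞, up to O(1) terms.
ln((10n)!) − 13 n ln n = −3 n ln n + 10(ln 10 − 1) n + (1/2) ln(2π·10n) + O(1/n)

Stirling: ln((10n)!) = 10n ln(10n) − 10n + (1/2) ln(2π·10n) + O(1/n).
Expand 10n ln(10n) = 10n (ln n + ln 10) = 10n ln n + 10n ln 10.
Subtract 13n ln n: leading term is (10 − 13) n ln n = −3 n ln n. The next term is 10n ln 10 − 10n = 10(ln 10 − 1) n. Then the (1/2) ln(2π·10n) correction.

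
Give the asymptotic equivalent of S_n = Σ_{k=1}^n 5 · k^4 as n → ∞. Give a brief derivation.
S_n ~ n^5

By integral comparison (Euler-Maclaurin), Σ_{k=1}^n 5 · k^4 = 5 · ∫_0^n x^4 dx + O(n^4) = 5 · n^5/5 = n^5 + O(n^4). (Equivalently, Faulhaber's formula gives the same leading term.)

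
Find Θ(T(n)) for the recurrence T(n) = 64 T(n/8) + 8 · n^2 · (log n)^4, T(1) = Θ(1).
T(n) = Θ(n^2 · (log n)^5)

Here log_8 64 = 2 and f(n) = 8 · n^2 · (log n)^4 = Θ(n^(log_8 64) · (log n)^4). This is the extended Case 2 of the master theorem (f matches the critical exponent up to log factors), giving T(n) = Θ(n^(log_8 64) · (log n)^(4+1)) = Θ(n^2 · (log n)^5).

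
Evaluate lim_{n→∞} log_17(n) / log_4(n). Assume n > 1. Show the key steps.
lim = ln(4) / ln(17) = log_17(4)

Change of base: log_17(n) = ln n / ln 17 and log_4(n) = ln n / ln 4. The ratio is (ln n / ln 17) · (ln 4 / ln n) = ln 4 / ln 17, a constant independent of n. So the limit is ln 4 / ln 17 = log_17(4).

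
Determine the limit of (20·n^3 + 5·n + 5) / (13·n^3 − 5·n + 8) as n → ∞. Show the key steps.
lim = 20/13

For large n the leading n^3 terms dominate both numerator and denominator. Dividing top and bottom by n^3, every other term tends to 0, leaving 20/13.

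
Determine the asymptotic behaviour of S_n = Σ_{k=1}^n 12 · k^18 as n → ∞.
S_n ~ 12 · n^19 / 19

By integral comparison (Euler-Maclaurin), Σ_{k=1}^n 12 · k^18 = 12 · ∫_0^n x^18 dx + O(n^18) = 12 · n^19/19 + O(n^18). (Equivalently, Faulhaber's formula gives the same leading term.)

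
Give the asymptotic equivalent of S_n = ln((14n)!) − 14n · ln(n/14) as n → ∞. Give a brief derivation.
S_n ~ 14n · (ln 196 − 1) + O(ln n)

Stirling: ln((14n)!) = 14n ln(14n) − 14n + O(ln n).
  S_n = 14n ln(14n) − 14n − 14n ln(n/14) + O(ln n)
      = 14n ln(14n) − 14n ln n + 14n ln 14 − 14n + O(ln n)
      = 14n ln 14 + 14n ln 14 − 14n + O(ln n)
      = 14n (ln 196 − 1) + O(ln n).
Numerically ln(196) − 1 ≈ 4.2781.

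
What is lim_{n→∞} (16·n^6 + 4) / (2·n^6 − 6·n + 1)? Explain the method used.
lim = 16/2 = 8

For large n the leading n^6 terms dominate both numerator and denominator. Dividing top and bottom by n^6, every other term tends to 0, leaving 16/2 = 8.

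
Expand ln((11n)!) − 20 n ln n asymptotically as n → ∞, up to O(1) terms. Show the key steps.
ln((11n)!) − 20 n ln n = −9 n ln n + 11(ln 11 − 1) n + (1/2) ln(2π·11n) + O(1/n)

Stirling: ln((11n)!) = 11n ln(11n) − 11n + (1/2) ln(2π·11n) + O(1/n).
Expand 11n ln(11n) = 11n (ln n + ln 11) = 11n ln n + 11n ln 11.
Subtract 20n ln n: leading term is (11 − 20) n ln n = −9 n ln n. The next term is 11n ln 11 − 11n = 11(ln 11 − 1) n. Then the (1/2) ln(2π·11n) correction.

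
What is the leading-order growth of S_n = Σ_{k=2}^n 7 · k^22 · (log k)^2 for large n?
S_n ~ 7 · n^23 · (log n)^2 / 23

By integral comparison, S_n = ∫_1^n 7 · x^22 · (log x)^2 dx + O(n^22 · (log n)^2). For the integral, the leading term of ∫_1^n x^22 (log x)^2 dx is n^23/23 · (log n)^2 (by repeated integration by parts; each step lowers the log-exponent and produces a relatively O(1/log n) correction). Hence S_n ~ 7 · n^23 · (log n)^2 / 23.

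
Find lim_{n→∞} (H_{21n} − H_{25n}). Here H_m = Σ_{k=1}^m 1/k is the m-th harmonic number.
lim = ln(21/25)

Euler-Maclaurin gives H_m = ln m + γ + 1/(2m) + O(1/m^2). The γ and O(1/m) terms cancel in the difference:
  H_{21n} − H_{25n} = ln(21n) − ln(25n) + O(1/n) = ln(21/25) + O(1/n).
Hence the limit is ln(21/25).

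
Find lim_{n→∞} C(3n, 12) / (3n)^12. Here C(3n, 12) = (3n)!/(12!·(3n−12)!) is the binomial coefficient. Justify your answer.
lim = 1/12! = 1/479001600

With N = 3n → ∞: C(N, 12) / N^12 = [N(N−1)…(N−11)] / (12! · N^12) = (1/12!) · 1 · (1 − 1/(3n)) · … · (1 − 11/(3n)). Each factor → 1 as N → ∞, so the limit is 1/12! = 1/479001600.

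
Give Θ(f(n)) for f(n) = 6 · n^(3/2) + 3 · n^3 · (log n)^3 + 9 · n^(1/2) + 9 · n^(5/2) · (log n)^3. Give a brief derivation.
f(n) ∈ Θ(n^3 · (log n)^3)

Compare the terms by growth order. For large n, n^a · (log n)^b dominates n^a' · (log n)^b' iff a > a', or (a = a' and b > b'). Ranking the 4 terms shows the dominant one is 3 · n^3 · (log n)^3. Hence f(n) ∈ Θ(n^3 · (log n)^3).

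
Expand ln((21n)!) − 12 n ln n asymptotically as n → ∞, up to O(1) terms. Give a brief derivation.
ln((21n)!) − 12 n ln n = 9 n ln n + 21(ln 21 − 1) n + (1/2) ln(2π·21n) + O(1/n)

Stirling: ln((21n)!) = 21n ln(21n) − 21n + (1/2) ln(2π·21n) + O(1/n).
Expand 21n ln(21n) = 21n (ln n + ln 21) = 21n ln n + 21n ln 21.
Subtract 12n ln n: leading term is (21 − 12) n ln n = 9 n ln n. The next term is 21n ln 21 − 21n = 21(ln 21 − 1) n. Then the (1/2) ln(2π·21n) correction.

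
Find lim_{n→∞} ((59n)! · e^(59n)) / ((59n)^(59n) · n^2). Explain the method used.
lim = 0

Stirling: (59n)! ~ sqrt(2π·59n) · (59n/e)^(59n). Hence
  (59n)! · e^(59n) / (59n)^(59n) ~ sqrt(2π·59n).
Dividing by n^2: sqrt(2π·59n) / n^2 = sqrt(2π·59) · n^((1−4)/2), so the expression behaves like sqrt(2π·59) · n^((1−4)/2) → 0.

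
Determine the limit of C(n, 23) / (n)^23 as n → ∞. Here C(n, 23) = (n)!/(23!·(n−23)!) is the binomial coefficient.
lim = 1/23! = 1/25852016738884976640000

With N = n → ∞: C(N, 23) / N^23 = [N(N−1)…(N−22)] / (23! · N^23) = (1/23!) · 1 · (1 − 1/n) · … · (1 − 22/n). Each factor → 1 as N → ∞, so the limit is 1/23! = 1/25852016738884976640000.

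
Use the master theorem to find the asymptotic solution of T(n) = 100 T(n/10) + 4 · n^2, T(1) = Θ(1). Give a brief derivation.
T(n) = Θ(n^2 log n)

log_10 100 = 2, and f(n) = 4 · n^2 = Θ(n^(log_10 100)). This is Case 2 of the master theorem: T(n) = Θ(f(n) · log n) = Θ(n^2 log n).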